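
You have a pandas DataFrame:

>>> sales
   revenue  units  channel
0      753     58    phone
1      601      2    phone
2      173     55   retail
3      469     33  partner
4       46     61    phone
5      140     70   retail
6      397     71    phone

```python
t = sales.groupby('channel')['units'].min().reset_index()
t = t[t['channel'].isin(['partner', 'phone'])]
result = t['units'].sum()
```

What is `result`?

group by channel, min of units:
channel
partner    33
phone       2
retail     55
Name: units, dtype: int64
reset_index():
   channel  units
0  partner     33
1    phone      2
2   retail     55
filter rows where channel in ['partner', 'phone']:
   channel  units
0  partner     33
1    phone      2

35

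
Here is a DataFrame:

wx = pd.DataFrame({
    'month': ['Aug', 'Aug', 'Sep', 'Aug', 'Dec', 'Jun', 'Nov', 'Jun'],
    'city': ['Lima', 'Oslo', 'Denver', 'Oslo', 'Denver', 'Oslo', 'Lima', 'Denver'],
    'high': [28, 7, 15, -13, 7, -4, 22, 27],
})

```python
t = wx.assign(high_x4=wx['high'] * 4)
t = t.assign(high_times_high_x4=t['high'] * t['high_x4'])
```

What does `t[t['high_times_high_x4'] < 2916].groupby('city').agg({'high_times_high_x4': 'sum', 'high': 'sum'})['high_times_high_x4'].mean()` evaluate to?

add column high_x4 = wx['high'] * 4:
  month    city  high  high_x4
0   Aug    Lima    28      112
1   Aug    Oslo     7       28
2   Sep  Denver    15       60
3   Aug    Oslo   -13      -52
4   Dec  Denver     7       28
5   Jun    Oslo    -4      -16
6   Nov    Lima    22       88
7   Jun  Denver    27      108
add column high_times_high_x4 = t['high'] * t['high_x4']:
  month    city  high  high_x4  high_times_high_x4
0   Aug    Lima    28      112                3136
1   Aug    Oslo     7       28                 196
2   Sep  Denver    15       60                 900
3   Aug    Oslo   -13      -52                 676
4   Dec  Denver     7       28                 196
5   Jun    Oslo    -4      -16                  64
6   Nov    Lima    22       88                1936
7   Jun  Denver    27      108                2916
filter rows where high_times_high_x4 < 2916:
  month    city  high  high_x4  high_times_high_x4
1   Aug    Oslo     7       28                 196
2   Sep  Denver    15       60                 900
3   Aug    Oslo   -13      -52                 676
4   Dec  Denver     7       28                 196
5   Jun    Oslo    -4      -16                  64
6   Nov    Lima    22       88                1936
group by city: sum(high_times_high_x4), sum(high):
        high_times_high_x4  high
city                            
Denver                1096    22
Lima                  1936    22
Oslo                   936   -10
Reading off the mean of column 'high_times_high_x4', we get 1322.66666667.

1322.66666667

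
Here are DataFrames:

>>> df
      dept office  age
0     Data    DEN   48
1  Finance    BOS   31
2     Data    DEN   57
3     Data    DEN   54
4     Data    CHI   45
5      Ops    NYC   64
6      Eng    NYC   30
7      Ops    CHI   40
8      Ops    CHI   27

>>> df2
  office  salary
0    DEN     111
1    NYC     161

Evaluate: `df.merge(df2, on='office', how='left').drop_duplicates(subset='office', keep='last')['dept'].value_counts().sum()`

4

merge on 'office' (how='left') → 9 rows:
      dept office  age  salary
0     Data    DEN   48   111.0
1  Finance    BOS   31     NaN
2     Data    DEN   57   111.0
3     Data    DEN   54   111.0
4     Data    CHI   45     NaN
5      Ops    NYC   64   161.0
6      Eng    NYC   30   161.0
7      Ops    CHI   40     NaN
8      Ops    CHI   27     NaN
drop duplicate office (keep=last):
      dept office  age  salary
1  Finance    BOS   31     NaN
3     Data    DEN   54   111.0
6      Eng    NYC   30   161.0
8      Ops    CHI   27     NaN
value_counts of dept:
dept
Finance    1
Data       1
Eng        1
Ops        1
Name: count, dtype: int64
Then the sum of the resulting series: 4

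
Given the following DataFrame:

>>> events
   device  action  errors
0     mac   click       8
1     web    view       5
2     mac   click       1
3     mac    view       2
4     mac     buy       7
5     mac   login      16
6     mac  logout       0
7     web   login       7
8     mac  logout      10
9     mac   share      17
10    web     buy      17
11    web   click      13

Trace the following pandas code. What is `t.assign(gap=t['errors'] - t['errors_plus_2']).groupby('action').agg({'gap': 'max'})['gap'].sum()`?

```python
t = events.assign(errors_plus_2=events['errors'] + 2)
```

add column errors_plus_2 = events['errors'] + 2:
   device  action  errors  errors_plus_2
0     mac   click       8             10
1     web    view       5              7
2     mac   click       1              3
3     mac    view       2              4
4     mac     buy       7              9
5     mac   login      16             18
6     mac  logout       0              2
7     web   login       7              9
8     mac  logout      10             12
9     mac   share      17             19
10    web     buy      17             19
11    web   click      13             15
add column gap = t['errors'] - t['errors_plus_2']:
   device  action  errors  errors_plus_2  gap
0     mac   click       8             10   -2
1     web    view       5              7   -2
2     mac   click       1              3   -2
3     mac    view       2              4   -2
4     mac     buy       7              9   -2
5     mac   login      16             18   -2
6     mac  logout       0              2   -2
7     web   login       7              9   -2
8     mac  logout      10             12   -2
9     mac   share      17             19   -2
10    web     buy      17             19   -2
11    web   click      13             15   -2
group by action, max of gap:
        gap
action     
buy      -2
click    -2
login    -2
logout   -2
share    -2
view     -2
Finally, sum of column 'gap' = -12.

-12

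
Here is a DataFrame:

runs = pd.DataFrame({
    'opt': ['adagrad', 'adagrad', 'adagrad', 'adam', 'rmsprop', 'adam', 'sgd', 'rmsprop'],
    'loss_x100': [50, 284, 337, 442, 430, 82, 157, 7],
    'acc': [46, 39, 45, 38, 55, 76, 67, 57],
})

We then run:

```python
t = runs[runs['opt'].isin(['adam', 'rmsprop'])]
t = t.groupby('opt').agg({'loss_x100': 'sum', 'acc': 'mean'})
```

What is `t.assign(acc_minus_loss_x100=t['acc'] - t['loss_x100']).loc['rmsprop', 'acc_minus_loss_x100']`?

filter rows where opt in ['adam', 'rmsprop']:
       opt  loss_x100  acc
3     adam        442   38
4  rmsprop        430   55
5     adam         82   76
7  rmsprop          7   57
group by opt: sum(loss_x100), mean(acc):
         loss_x100   acc
opt                     
adam           524  57.0
rmsprop        437  56.0
add column acc_minus_loss_x100 = t['acc'] - t['loss_x100']:
         loss_x100   acc  acc_minus_loss_x100
opt                                          
adam           524  57.0               -467.0
rmsprop        437  56.0               -381.0
The value at row 'rmsprop', column 'acc_minus_loss_x100' is -381.0.

-381.0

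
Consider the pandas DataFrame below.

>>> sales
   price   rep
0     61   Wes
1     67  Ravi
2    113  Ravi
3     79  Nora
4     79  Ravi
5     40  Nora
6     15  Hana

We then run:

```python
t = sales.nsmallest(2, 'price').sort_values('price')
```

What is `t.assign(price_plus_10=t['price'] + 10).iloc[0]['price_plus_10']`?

25

take 2 rows with smallest price:
   price   rep
6     15  Hana
5     40  Nora
sort by price:
   price   rep
6     15  Hana
5     40  Nora
add column price_plus_10 = t['price'] + 10:
   price   rep  price_plus_10
6     15  Hana             25
5     40  Nora             50
Hence 25.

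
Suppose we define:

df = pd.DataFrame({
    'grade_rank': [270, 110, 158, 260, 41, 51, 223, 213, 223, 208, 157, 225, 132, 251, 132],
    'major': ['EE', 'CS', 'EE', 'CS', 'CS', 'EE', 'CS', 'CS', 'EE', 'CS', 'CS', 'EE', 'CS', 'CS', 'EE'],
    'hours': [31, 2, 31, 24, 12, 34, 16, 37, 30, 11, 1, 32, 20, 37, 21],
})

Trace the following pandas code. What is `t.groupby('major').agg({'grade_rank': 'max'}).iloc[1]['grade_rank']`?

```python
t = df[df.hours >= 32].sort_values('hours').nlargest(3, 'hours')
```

filter rows where hours >= 32:
    grade_rank major  hours
5           51    EE     34
7          213    CS     37
11         225    EE     32
13         251    CS     37
sort by hours:
    grade_rank major  hours
11         225    EE     32
5           51    EE     34
7          213    CS     37
13         251    CS     37
take 3 rows with largest hours:
    grade_rank major  hours
7          213    CS     37
13         251    CS     37
5           51    EE     34
group by major, max of grade_rank:
       grade_rank
major            
CS            251
EE             51
value at position 1, column 'grade_rank' → 51

51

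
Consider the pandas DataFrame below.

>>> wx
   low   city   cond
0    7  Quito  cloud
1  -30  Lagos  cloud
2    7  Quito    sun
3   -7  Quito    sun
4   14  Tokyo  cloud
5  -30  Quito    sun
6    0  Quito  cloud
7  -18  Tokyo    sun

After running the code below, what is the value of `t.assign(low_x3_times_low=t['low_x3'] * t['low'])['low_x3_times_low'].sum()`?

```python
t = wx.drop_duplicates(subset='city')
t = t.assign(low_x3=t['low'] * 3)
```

drop duplicate city (keep=first):
   low   city   cond
0    7  Quito  cloud
1  -30  Lagos  cloud
4   14  Tokyo  cloud
add column low_x3 = t['low'] * 3:
   low   city   cond  low_x3
0    7  Quito  cloud      21
1  -30  Lagos  cloud     -90
4   14  Tokyo  cloud      42
add column low_x3_times_low = t['low_x3'] * t['low']:
   low   city   cond  low_x3  low_x3_times_low
0    7  Quito  cloud      21               147
1  -30  Lagos  cloud     -90              2700
4   14  Tokyo  cloud      42               588

3435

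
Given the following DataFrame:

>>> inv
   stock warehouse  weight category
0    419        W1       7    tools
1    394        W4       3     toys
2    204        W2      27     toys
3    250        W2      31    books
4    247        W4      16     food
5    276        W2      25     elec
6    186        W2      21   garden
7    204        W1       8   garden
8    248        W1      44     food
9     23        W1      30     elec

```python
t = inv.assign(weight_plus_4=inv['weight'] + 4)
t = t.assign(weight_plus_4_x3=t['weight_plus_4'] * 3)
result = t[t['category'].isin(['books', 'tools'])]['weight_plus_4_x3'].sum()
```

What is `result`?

138

add column weight_plus_4 = inv['weight'] + 4:
   stock warehouse  weight category  weight_plus_4
0    419        W1       7    tools             11
1    394        W4       3     toys              7
2    204        W2      27     toys             31
3    250        W2      31    books             35
4    247        W4      16     food             20
5    276        W2      25     elec             29
6    186        W2      21   garden             25
7    204        W1       8   garden             12
8    248        W1      44     food             48
9     23        W1      30     elec             34
add column weight_plus_4_x3 = t['weight_plus_4'] * 3:
   stock warehouse  weight category  weight_plus_4  weight_plus_4_x3
0    419        W1       7    tools             11                33
1    394        W4       3     toys              7                21
2    204        W2      27     toys             31                93
3    250        W2      31    books             35               105
4    247        W4      16     food             20                60
5    276        W2      25     elec             29                87
6    186        W2      21   garden             25                75
7    204        W1       8   garden             12                36
8    248        W1      44     food             48               144
9     23        W1      30     elec             34               102
filter rows where category in ['books', 'tools']:
   stock warehouse  weight category  weight_plus_4  weight_plus_4_x3
0    419        W1       7    tools             11                33
3    250        W2      31    books             35               105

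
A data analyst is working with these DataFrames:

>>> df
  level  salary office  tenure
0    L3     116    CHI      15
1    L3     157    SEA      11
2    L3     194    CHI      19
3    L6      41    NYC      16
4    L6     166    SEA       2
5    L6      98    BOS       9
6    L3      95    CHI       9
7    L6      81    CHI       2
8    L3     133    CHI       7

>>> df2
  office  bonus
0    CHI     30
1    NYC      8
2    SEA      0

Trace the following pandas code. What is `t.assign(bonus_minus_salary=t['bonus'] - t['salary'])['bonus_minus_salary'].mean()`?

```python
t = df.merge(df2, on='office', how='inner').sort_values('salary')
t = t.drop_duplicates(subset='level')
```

-49.0

merge on 'office' (how='inner') → 8 rows:
  level  salary office  tenure  bonus
0    L3     116    CHI      15     30
1    L3     157    SEA      11      0
2    L3     194    CHI      19     30
3    L6      41    NYC      16      8
4    L6     166    SEA       2      0
5    L3      95    CHI       9     30
6    L6      81    CHI       2     30
7    L3     133    CHI       7     30
sort by salary:
  level  salary office  tenure  bonus
3    L6      41    NYC      16      8
6    L6      81    CHI       2     30
5    L3      95    CHI       9     30
0    L3     116    CHI      15     30
7    L3     133    CHI       7     30
1    L3     157    SEA      11      0
4    L6     166    SEA       2      0
2    L3     194    CHI      19     30
drop duplicate level (keep=first):
  level  salary office  tenure  bonus
3    L6      41    NYC      16      8
5    L3      95    CHI       9     30
add column bonus_minus_salary = t['bonus'] - t['salary']:
  level  salary office  tenure  bonus  bonus_minus_salary
3    L6      41    NYC      16      8                 -33
5    L3      95    CHI       9     30                 -65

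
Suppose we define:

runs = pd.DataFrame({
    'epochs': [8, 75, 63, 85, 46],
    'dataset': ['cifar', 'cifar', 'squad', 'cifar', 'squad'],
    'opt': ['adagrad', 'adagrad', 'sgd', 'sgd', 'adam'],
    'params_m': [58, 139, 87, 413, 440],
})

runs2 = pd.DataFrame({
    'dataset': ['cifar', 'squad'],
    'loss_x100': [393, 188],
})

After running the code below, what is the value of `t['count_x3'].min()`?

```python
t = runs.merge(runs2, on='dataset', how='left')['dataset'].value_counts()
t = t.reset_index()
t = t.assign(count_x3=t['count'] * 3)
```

merge on 'dataset' (how='left') → 5 rows:
   epochs dataset      opt  params_m  loss_x100
0       8   cifar  adagrad        58        393
1      75   cifar  adagrad       139        393
2      63   squad      sgd        87        188
3      85   cifar      sgd       413        393
4      46   squad     adam       440        188
value_counts of dataset:
dataset
cifar    3
squad    2
Name: count, dtype: int64
reset_index():
  dataset  count
0   cifar      3
1   squad      2
add column count_x3 = t['count'] * 3:
  dataset  count  count_x3
0   cifar      3         9
1   squad      2         6
Then the min of column 'count_x3': 6

6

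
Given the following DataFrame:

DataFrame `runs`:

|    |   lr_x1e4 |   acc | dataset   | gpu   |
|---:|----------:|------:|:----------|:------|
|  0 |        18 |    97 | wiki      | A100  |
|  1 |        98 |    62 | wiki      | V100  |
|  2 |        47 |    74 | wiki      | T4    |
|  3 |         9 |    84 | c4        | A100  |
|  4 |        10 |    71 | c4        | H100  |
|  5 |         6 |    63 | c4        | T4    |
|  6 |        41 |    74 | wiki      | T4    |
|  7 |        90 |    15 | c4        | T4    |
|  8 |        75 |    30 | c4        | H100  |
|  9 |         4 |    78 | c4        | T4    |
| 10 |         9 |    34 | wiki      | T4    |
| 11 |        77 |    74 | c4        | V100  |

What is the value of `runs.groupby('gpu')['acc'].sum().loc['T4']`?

group by gpu, sum of acc:
gpu
A100    181
H100    101
T4      338
V100    136
Name: acc, dtype: int64
The value at index 'T4' is 338.

338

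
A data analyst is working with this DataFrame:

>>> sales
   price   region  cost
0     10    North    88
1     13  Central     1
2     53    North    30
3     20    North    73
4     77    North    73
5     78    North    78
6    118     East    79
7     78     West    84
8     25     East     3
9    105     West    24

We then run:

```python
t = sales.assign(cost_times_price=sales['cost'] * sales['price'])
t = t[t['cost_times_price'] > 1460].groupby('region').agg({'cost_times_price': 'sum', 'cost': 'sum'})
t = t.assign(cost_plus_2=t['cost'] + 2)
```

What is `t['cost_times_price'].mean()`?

10563.0

add column cost_times_price = sales['cost'] * sales['price']:
   price   region  cost  cost_times_price
0     10    North    88               880
1     13  Central     1                13
2     53    North    30              1590
3     20    North    73              1460
4     77    North    73              5621
5     78    North    78              6084
6    118     East    79              9322
7     78     West    84              6552
8     25     East     3                75
9    105     West    24              2520
filter rows where cost_times_price > 1460:
   price region  cost  cost_times_price
2     53  North    30              1590
4     77  North    73              5621
5     78  North    78              6084
6    118   East    79              9322
7     78   West    84              6552
9    105   West    24              2520
group by region: sum(cost_times_price), sum(cost):
        cost_times_price  cost
region                        
East                9322    79
North              13295   181
West                9072   108
add column cost_plus_2 = t['cost'] + 2:
        cost_times_price  cost  cost_plus_2
region                                     
East                9322    79           81
North              13295   181          183
West                9072   108          110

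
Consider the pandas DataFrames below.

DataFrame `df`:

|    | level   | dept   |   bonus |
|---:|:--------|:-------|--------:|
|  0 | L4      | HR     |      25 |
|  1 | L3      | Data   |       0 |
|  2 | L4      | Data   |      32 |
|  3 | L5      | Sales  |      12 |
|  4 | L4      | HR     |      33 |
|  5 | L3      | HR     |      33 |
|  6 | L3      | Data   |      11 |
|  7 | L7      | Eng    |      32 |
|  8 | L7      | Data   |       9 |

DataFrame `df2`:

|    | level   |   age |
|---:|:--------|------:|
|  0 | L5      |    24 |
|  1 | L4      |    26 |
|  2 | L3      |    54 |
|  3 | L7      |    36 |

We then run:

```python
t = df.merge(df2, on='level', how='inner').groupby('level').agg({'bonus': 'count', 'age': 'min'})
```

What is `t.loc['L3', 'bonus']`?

merge on 'level' (how='inner') → 9 rows:
  level   dept  bonus  age
0    L4     HR     25   26
1    L3   Data      0   54
2    L4   Data     32   26
3    L5  Sales     12   24
4    L4     HR     33   26
5    L3     HR     33   54
6    L3   Data     11   54
7    L7    Eng     32   36
8    L7   Data      9   36
group by level: count(bonus), min(age):
       bonus  age
level            
L3         3   54
L4         3   26
L5         1   24
L7         2   36

3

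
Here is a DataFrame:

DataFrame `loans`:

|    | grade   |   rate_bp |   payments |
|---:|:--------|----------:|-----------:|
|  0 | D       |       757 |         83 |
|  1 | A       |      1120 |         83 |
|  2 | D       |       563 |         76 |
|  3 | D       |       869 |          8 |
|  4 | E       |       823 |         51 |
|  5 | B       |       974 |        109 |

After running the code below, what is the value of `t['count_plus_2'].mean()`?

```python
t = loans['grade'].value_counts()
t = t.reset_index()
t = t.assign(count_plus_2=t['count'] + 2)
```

value_counts of grade:
grade
D    3
A    1
E    1
B    1
Name: count, dtype: int64
reset_index():
  grade  count
0     D      3
1     A      1
2     E      1
3     B      1
add column count_plus_2 = t['count'] + 2:
  grade  count  count_plus_2
0     D      3             5
1     A      1             3
2     E      1             3
3     B      1             3
The mean of column 'count_plus_2' is 3.5.

3.5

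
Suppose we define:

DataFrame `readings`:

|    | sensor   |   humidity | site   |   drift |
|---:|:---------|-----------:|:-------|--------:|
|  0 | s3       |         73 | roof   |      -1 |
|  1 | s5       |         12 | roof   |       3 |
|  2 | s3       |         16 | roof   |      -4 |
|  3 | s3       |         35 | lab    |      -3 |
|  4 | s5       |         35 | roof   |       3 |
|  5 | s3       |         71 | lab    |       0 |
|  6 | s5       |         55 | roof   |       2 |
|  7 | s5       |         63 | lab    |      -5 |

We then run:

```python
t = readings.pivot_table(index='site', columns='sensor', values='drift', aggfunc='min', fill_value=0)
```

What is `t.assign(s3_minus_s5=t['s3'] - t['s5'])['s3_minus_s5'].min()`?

-6

pivot: rows=site, cols=sensor, min(drift):
sensor  s3  s5
site          
lab     -3  -5
roof    -4   2
add column s3_minus_s5 = t['s3'] - t['s5']:
sensor  s3  s5  s3_minus_s5
site                       
lab     -3  -5            2
roof    -4   2           -6
So min() = -6.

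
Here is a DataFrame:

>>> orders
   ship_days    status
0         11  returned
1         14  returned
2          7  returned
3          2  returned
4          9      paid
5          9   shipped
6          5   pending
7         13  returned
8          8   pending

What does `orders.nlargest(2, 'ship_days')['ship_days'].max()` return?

14

take 2 rows with largest ship_days:
   ship_days    status
1         14  returned
7         13  returned
The max of column 'ship_days' is 14.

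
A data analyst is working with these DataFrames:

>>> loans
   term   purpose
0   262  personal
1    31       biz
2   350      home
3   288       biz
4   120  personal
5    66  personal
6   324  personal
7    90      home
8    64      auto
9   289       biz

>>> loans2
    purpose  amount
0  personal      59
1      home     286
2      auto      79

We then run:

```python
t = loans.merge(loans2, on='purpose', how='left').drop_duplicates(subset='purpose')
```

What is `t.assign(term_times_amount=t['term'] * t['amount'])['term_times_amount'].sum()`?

merge on 'purpose' (how='left') → 10 rows:
   term   purpose  amount
0   262  personal    59.0
1    31       biz     NaN
2   350      home   286.0
3   288       biz     NaN
4   120  personal    59.0
5    66  personal    59.0
6   324  personal    59.0
7    90      home   286.0
8    64      auto    79.0
9   289       biz     NaN
drop duplicate purpose (keep=first):
   term   purpose  amount
0   262  personal    59.0
1    31       biz     NaN
2   350      home   286.0
8    64      auto    79.0
add column term_times_amount = t['term'] * t['amount']:
   term   purpose  amount  term_times_amount
0   262  personal    59.0            15458.0
1    31       biz     NaN                NaN
2   350      home   286.0           100100.0
8    64      auto    79.0             5056.0
Reading off the sum of column 'term_times_amount', we get 120614.0.

120614.0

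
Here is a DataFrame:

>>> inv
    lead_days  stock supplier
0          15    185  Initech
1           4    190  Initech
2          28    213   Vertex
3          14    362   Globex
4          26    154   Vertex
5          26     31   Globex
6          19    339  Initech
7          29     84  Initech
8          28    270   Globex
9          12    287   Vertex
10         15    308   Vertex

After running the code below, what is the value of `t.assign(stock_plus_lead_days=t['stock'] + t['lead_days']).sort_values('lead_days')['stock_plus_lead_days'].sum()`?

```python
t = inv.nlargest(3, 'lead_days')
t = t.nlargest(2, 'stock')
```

539

take 3 rows with largest lead_days:
   lead_days  stock supplier
7         29     84  Initech
2         28    213   Vertex
8         28    270   Globex
take 2 rows with largest stock:
   lead_days  stock supplier
8         28    270   Globex
2         28    213   Vertex
add column stock_plus_lead_days = t['stock'] + t['lead_days']:
   lead_days  stock supplier  stock_plus_lead_days
8         28    270   Globex                   298
2         28    213   Vertex                   241
sort by lead_days:
   lead_days  stock supplier  stock_plus_lead_days
8         28    270   Globex                   298
2         28    213   Vertex                   241
Then the sum of column 'stock_plus_lead_days': 539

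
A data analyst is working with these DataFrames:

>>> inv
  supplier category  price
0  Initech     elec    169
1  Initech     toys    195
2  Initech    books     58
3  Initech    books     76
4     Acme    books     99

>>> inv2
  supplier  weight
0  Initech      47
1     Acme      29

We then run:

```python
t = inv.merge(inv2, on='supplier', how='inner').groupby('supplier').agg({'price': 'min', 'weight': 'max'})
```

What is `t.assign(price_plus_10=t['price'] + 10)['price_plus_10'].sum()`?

merge on 'supplier' (how='inner') → 5 rows:
  supplier category  price  weight
0  Initech     elec    169      47
1  Initech     toys    195      47
2  Initech    books     58      47
3  Initech    books     76      47
4     Acme    books     99      29
group by supplier: min(price), max(weight):
          price  weight
supplier               
Acme         99      29
Initech      58      47
add column price_plus_10 = t['price'] + 10:
          price  weight  price_plus_10
supplier                              
Acme         99      29            109
Initech      58      47             68

177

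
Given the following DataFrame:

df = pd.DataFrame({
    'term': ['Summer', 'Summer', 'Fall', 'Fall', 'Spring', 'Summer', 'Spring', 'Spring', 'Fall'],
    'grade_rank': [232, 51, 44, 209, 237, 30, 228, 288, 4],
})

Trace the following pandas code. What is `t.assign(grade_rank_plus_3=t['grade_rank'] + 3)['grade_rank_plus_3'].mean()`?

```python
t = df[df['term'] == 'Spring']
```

filter rows where term == 'Spring':
     term  grade_rank
4  Spring         237
6  Spring         228
7  Spring         288
add column grade_rank_plus_3 = t['grade_rank'] + 3:
     term  grade_rank  grade_rank_plus_3
4  Spring         237                240
6  Spring         228                231
7  Spring         288                291
Then the mean of column 'grade_rank_plus_3': 254.0

254.0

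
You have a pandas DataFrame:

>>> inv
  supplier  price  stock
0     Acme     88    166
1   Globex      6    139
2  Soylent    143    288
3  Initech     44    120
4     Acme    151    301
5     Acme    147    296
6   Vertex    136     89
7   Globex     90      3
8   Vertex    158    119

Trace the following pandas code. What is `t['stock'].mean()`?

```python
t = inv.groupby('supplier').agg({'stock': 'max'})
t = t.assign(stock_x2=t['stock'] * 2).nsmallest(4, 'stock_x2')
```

group by supplier, max of stock:
          stock
supplier       
Acme        301
Globex      139
Initech     120
Soylent     288
Vertex      119
add column stock_x2 = t['stock'] * 2:
          stock  stock_x2
supplier                 
Acme        301       602
Globex      139       278
Initech     120       240
Soylent     288       576
Vertex      119       238
take 4 rows with smallest stock_x2:
          stock  stock_x2
supplier                 
Vertex      119       238
Initech     120       240
Globex      139       278
Soylent     288       576
Hence 166.5.

166.5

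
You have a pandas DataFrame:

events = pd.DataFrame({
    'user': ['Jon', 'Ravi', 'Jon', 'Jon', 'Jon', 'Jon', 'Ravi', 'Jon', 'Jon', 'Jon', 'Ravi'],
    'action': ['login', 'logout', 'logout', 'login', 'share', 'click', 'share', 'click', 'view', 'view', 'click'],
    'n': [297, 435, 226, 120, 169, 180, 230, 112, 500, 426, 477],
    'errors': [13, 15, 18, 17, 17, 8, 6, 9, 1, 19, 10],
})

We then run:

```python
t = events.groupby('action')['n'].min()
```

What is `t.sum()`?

group by action, min of n:
action
click     112
login     120
logout    226
share     169
view      426
Name: n, dtype: int64
sum of the resulting series → 1053

1053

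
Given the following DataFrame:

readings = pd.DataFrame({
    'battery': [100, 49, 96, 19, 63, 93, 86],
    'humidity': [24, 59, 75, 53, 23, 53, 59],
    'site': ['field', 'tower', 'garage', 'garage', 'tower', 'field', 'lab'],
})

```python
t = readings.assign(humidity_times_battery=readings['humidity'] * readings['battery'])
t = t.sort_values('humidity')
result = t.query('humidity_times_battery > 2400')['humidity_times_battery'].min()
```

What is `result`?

2891

add column humidity_times_battery = readings['humidity'] * readings['battery']:
   battery  humidity    site  humidity_times_battery
0      100        24   field                    2400
1       49        59   tower                    2891
2       96        75  garage                    7200
3       19        53  garage                    1007
4       63        23   tower                    1449
5       93        53   field                    4929
6       86        59     lab                    5074
sort by humidity:
   battery  humidity    site  humidity_times_battery
4       63        23   tower                    1449
0      100        24   field                    2400
3       19        53  garage                    1007
5       93        53   field                    4929
1       49        59   tower                    2891
6       86        59     lab                    5074
2       96        75  garage                    7200
filter rows where humidity_times_battery > 2400:
   battery  humidity    site  humidity_times_battery
5       93        53   field                    4929
1       49        59   tower                    2891
6       86        59     lab                    5074
2       96        75  garage                    7200
Finally, min of column 'humidity_times_battery' = 2891.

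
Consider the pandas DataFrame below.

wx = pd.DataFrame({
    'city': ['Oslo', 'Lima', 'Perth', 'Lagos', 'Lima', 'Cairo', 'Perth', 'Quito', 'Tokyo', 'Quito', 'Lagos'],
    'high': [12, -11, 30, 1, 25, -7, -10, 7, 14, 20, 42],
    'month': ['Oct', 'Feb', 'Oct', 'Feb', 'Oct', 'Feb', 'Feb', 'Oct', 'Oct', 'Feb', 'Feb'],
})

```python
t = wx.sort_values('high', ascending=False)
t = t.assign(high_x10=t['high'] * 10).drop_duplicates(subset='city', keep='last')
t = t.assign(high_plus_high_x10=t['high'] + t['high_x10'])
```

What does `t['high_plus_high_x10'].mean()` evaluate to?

9.42857142857

sort by high descending:
     city  high month
10  Lagos    42   Feb
2   Perth    30   Oct
4    Lima    25   Oct
9   Quito    20   Feb
8   Tokyo    14   Oct
0    Oslo    12   Oct
7   Quito     7   Oct
3   Lagos     1   Feb
5   Cairo    -7   Feb
6   Perth   -10   Feb
1    Lima   -11   Feb
add column high_x10 = t['high'] * 10:
     city  high month  high_x10
10  Lagos    42   Feb       420
2   Perth    30   Oct       300
4    Lima    25   Oct       250
9   Quito    20   Feb       200
8   Tokyo    14   Oct       140
0    Oslo    12   Oct       120
7   Quito     7   Oct        70
3   Lagos     1   Feb        10
5   Cairo    -7   Feb       -70
6   Perth   -10   Feb      -100
1    Lima   -11   Feb      -110
drop duplicate city (keep=last):
    city  high month  high_x10
8  Tokyo    14   Oct       140
0   Oslo    12   Oct       120
7  Quito     7   Oct        70
3  Lagos     1   Feb        10
5  Cairo    -7   Feb       -70
6  Perth   -10   Feb      -100
1   Lima   -11   Feb      -110
add column high_plus_high_x10 = t['high'] + t['high_x10']:
    city  high month  high_x10  high_plus_high_x10
8  Tokyo    14   Oct       140                 154
0   Oslo    12   Oct       120                 132
7  Quito     7   Oct        70                  77
3  Lagos     1   Feb        10                  11
5  Cairo    -7   Feb       -70                 -77
6  Perth   -10   Feb      -100                -110
1   Lima   -11   Feb      -110                -121
Finally, mean of column 'high_plus_high_x10' = 9.42857142857.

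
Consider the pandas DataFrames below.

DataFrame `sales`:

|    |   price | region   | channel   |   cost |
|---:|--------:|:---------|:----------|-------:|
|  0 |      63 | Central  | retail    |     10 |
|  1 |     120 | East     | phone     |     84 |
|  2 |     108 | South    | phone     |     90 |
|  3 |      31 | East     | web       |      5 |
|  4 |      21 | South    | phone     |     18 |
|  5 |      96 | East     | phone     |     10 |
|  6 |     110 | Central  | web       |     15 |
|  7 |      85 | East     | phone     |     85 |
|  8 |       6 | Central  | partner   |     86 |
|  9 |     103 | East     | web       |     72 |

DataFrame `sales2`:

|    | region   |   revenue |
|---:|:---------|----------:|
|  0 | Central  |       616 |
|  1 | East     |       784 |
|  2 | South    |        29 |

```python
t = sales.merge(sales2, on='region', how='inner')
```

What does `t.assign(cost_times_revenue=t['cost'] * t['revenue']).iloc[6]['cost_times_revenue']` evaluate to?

merge on 'region' (how='inner') → 10 rows:
   price   region  channel  cost  revenue
0     63  Central   retail    10      616
1    120     East    phone    84      784
2    108    South    phone    90       29
3     31     East      web     5      784
4     21    South    phone    18       29
5     96     East    phone    10      784
6    110  Central      web    15      616
7     85     East    phone    85      784
8      6  Central  partner    86      616
9    103     East      web    72      784
add column cost_times_revenue = t['cost'] * t['revenue']:
   price   region  channel  cost  revenue  cost_times_revenue
0     63  Central   retail    10      616                6160
1    120     East    phone    84      784               65856
2    108    South    phone    90       29                2610
3     31     East      web     5      784                3920
4     21    South    phone    18       29                 522
5     96     East    phone    10      784                7840
6    110  Central      web    15      616                9240
7     85     East    phone    85      784               66640
8      6  Central  partner    86      616               52976
9    103     East      web    72      784               56448
Taking the value at position 6, column 'cost_times_revenue' gives 9240.

9240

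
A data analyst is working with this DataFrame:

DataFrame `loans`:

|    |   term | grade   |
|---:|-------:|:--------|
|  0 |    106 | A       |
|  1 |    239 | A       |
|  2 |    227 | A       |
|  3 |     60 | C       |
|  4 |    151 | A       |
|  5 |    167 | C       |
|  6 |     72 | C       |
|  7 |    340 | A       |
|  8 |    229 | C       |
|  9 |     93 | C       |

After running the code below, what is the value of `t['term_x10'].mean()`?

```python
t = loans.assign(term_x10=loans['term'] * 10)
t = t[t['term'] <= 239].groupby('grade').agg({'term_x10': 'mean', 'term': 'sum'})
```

1524.75

add column term_x10 = loans['term'] * 10:
   term grade  term_x10
0   106     A      1060
1   239     A      2390
2   227     A      2270
3    60     C       600
4   151     A      1510
5   167     C      1670
6    72     C       720
7   340     A      3400
8   229     C      2290
9    93     C       930
filter rows where term <= 239:
   term grade  term_x10
0   106     A      1060
1   239     A      2390
2   227     A      2270
3    60     C       600
4   151     A      1510
5   167     C      1670
6    72     C       720
8   229     C      2290
9    93     C       930
group by grade: mean(term_x10), sum(term):
       term_x10  term
grade                
A        1807.5   723
C        1242.0   621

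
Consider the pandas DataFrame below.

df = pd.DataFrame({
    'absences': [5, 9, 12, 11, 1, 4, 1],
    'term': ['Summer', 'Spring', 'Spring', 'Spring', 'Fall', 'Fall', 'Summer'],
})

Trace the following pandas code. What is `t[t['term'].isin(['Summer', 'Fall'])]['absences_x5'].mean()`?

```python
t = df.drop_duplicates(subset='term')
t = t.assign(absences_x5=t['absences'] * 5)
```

drop duplicate term (keep=first):
   absences    term
0         5  Summer
1         9  Spring
4         1    Fall
add column absences_x5 = t['absences'] * 5:
   absences    term  absences_x5
0         5  Summer           25
1         9  Spring           45
4         1    Fall            5
filter rows where term in ['Summer', 'Fall']:
   absences    term  absences_x5
0         5  Summer           25
4         1    Fall            5

15.0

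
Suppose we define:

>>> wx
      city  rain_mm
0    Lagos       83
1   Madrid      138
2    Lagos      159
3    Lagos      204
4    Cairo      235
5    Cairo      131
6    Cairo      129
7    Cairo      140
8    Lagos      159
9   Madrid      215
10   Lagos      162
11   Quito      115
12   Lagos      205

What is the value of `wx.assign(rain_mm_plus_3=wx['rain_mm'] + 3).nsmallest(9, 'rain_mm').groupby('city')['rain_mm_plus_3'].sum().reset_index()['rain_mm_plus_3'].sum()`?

1243

add column rain_mm_plus_3 = wx['rain_mm'] + 3:
      city  rain_mm  rain_mm_plus_3
0    Lagos       83              86
1   Madrid      138             141
2    Lagos      159             162
3    Lagos      204             207
4    Cairo      235             238
5    Cairo      131             134
6    Cairo      129             132
7    Cairo      140             143
8    Lagos      159             162
9   Madrid      215             218
10   Lagos      162             165
11   Quito      115             118
12   Lagos      205             208
take 9 rows with smallest rain_mm:
      city  rain_mm  rain_mm_plus_3
0    Lagos       83              86
11   Quito      115             118
6    Cairo      129             132
5    Cairo      131             134
1   Madrid      138             141
7    Cairo      140             143
2    Lagos      159             162
8    Lagos      159             162
10   Lagos      162             165
group by city, sum of rain_mm_plus_3:
city
Cairo     409
Lagos     575
Madrid    141
Quito     118
Name: rain_mm_plus_3, dtype: int64
reset_index():
     city  rain_mm_plus_3
0   Cairo             409
1   Lagos             575
2  Madrid             141
3   Quito             118
Finally, sum of column 'rain_mm_plus_3' = 1243.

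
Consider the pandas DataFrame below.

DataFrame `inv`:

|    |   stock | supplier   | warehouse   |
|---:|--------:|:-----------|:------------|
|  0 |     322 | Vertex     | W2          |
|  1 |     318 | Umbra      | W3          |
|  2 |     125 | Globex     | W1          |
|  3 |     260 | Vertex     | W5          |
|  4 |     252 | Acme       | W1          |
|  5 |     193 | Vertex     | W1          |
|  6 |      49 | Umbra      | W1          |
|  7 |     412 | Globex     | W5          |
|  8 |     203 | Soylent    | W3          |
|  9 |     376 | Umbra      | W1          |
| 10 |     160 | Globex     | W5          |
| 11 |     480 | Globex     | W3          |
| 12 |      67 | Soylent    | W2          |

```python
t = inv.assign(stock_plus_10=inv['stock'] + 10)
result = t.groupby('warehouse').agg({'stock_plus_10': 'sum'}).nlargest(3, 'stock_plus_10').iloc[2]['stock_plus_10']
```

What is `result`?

add column stock_plus_10 = inv['stock'] + 10:
    stock supplier warehouse  stock_plus_10
0     322   Vertex        W2            332
1     318    Umbra        W3            328
2     125   Globex        W1            135
3     260   Vertex        W5            270
4     252     Acme        W1            262
5     193   Vertex        W1            203
6      49    Umbra        W1             59
7     412   Globex        W5            422
8     203  Soylent        W3            213
9     376    Umbra        W1            386
10    160   Globex        W5            170
11    480   Globex        W3            490
12     67  Soylent        W2             77
group by warehouse, sum of stock_plus_10:
           stock_plus_10
warehouse               
W1                  1045
W2                   409
W3                  1031
W5                   862
take 3 rows with largest stock_plus_10:
           stock_plus_10
warehouse               
W1                  1045
W3                  1031
W5                   862
So iloc[2]['stock_plus_10'] = 862.

862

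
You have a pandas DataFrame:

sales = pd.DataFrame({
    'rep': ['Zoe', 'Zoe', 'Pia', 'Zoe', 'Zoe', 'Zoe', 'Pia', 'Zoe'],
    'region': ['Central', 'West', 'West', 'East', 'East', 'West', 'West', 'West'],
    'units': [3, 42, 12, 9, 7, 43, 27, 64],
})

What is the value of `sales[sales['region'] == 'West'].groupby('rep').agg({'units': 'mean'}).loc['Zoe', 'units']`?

filter rows where region == 'West':
   rep region  units
1  Zoe   West     42
2  Pia   West     12
5  Zoe   West     43
6  Pia   West     27
7  Zoe   West     64
group by rep, mean of units:
         units
rep           
Pia  19.500000
Zoe  49.666667
The value at row 'Zoe', column 'units' is 49.6666666667.

49.6666666667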